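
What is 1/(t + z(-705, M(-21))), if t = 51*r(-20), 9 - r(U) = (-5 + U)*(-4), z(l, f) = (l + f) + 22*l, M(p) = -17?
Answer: -1/20873 ≈ -4.7909e-5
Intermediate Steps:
z(l, f) = f + 23*l (z(l, f) = (f + l) + 22*l = f + 23*l)
r(U) = -11 + 4*U (r(U) = 9 - (-5 + U)*(-4) = 9 - (20 - 4*U) = 9 + (-20 + 4*U) = -11 + 4*U)
t = -4641 (t = 51*(-11 + 4*(-20)) = 51*(-11 - 80) = 51*(-91) = -4641)
1/(t + z(-705, M(-21))) = 1/(-4641 + (-17 + 23*(-705))) = 1/(-4641 + (-17 - 16215)) = 1/(-4641 - 16232) = 1/(-20873) = -1/20873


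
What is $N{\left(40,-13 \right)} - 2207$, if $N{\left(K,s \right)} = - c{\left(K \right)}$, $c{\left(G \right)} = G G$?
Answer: $-3807$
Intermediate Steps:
$c{\left(G \right)} = G^{2}$
$N{\left(K,s \right)} = - K^{2}$
$N{\left(40,-13 \right)} - 2207 = - 40^{2} - 2207 = \left(-1\right) 1600 - 2207 = -1600 - 2207 = -3807$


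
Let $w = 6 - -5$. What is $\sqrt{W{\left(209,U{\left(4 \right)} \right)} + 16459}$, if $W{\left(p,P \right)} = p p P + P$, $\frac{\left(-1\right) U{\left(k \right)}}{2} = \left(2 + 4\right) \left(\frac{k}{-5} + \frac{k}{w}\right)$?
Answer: $\frac{\sqrt{741711355}}{55} \approx 495.17$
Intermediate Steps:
$w = 11$ ($w = 6 + 5 = 11$)
$U{\left(k \right)} = \frac{72 k}{55}$ ($U{\left(k \right)} = - 2 \left(2 + 4\right) \left(\frac{k}{-5} + \frac{k}{11}\right) = - 2 \cdot 6 \left(k \left(- \frac{1}{5}\right) + k \frac{1}{11}\right) = - 2 \cdot 6 \left(- \frac{k}{5} + \frac{k}{11}\right) = - 2 \cdot 6 \left(- \frac{6 k}{55}\right) = - 2 \left(- \frac{36 k}{55}\right) = \frac{72 k}{55}$)
$W{\left(p,P \right)} = P + P p^{2}$ ($W{\left(p,P \right)} = p^{2} P + P = P p^{2} + P = P + P p^{2}$)
$\sqrt{W{\left(209,U{\left(4 \right)} \right)} + 16459} = \sqrt{\frac{72}{55} \cdot 4 \left(1 + 209^{2}\right) + 16459} = \sqrt{\frac{288 \left(1 + 43681\right)}{55} + 16459} = \sqrt{\frac{288}{55} \cdot 43682 + 16459} = \sqrt{\frac{12580416}{55} + 16459} = \sqrt{\frac{13485661}{55}} = \frac{\sqrt{741711355}}{55}$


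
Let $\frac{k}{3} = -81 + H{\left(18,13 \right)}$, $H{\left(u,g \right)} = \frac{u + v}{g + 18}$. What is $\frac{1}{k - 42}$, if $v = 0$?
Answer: $- \frac{31}{8781} \approx -0.0035303$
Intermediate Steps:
$H{\left(u,g \right)} = \frac{u}{18 + g}$ ($H{\left(u,g \right)} = \frac{u + 0}{g + 18} = \frac{u}{18 + g}$)
$k = - \frac{7479}{31}$ ($k = 3 \left(-81 + \frac{18}{18 + 13}\right) = 3 \left(-81 + \frac{18}{31}\right) = 3 \left(- \frac{2493}{31}\right) = - \frac{7479}{31} \approx -241.26$)
$\frac{1}{k - 42} = \frac{1}{- \frac{7479}{31} - 42} = \frac{1}{- \frac{8781}{31}} = - \frac{31}{8781}$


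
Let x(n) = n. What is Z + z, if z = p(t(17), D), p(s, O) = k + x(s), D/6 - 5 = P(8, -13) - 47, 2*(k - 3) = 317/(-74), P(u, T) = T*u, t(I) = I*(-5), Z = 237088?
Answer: 35076571/148 ≈ 2.3700e+5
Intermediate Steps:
t(I) = -5*I
k = 127/148 (k = 3 + (317/(-74))/2 = 3 + (317*(-1/74))/2 = 3 + (½)*(-317/74) = 3 - 317/148 = 127/148 ≈ 0.85811)
D = -876 (D = 30 + 6*(-13*8 - 47) = 30 + 6*(-104 - 47) = 30 + 6*(-151) = 30 - 906 = -876)
p(s, O) = 127/148 + s
z = -12453/148 (z = 127/148 - 5*17 = 127/148 - 85 = -12453/148 ≈ -84.142)
Z + z = 237088 - 12453/148 = 35076571/148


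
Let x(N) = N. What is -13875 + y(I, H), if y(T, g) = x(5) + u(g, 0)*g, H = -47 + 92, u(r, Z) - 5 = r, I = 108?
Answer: -11620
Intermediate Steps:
u(r, Z) = 5 + r
H = 45
y(T, g) = 5 + g*(5 + g) (y(T, g) = 5 + (5 + g)*g = 5 + g*(5 + g))
-13875 + y(I, H) = -13875 + (5 + 45*(5 + 45)) = -13875 + (5 + 45*50) = -13875 + (5 + 2250) = -13875 + 2255 = -11620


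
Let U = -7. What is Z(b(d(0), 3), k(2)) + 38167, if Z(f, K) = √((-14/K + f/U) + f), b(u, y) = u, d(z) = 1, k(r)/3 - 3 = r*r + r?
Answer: 38167 + 8*√21/63 ≈ 38168.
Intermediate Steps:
k(r) = 9 + 3*r + 3*r² (k(r) = 9 + 3*(r*r + r) = 9 + 3*(r² + r) = 9 + 3*(r + r²) = 9 + (3*r + 3*r²) = 9 + 3*r + 3*r²)
Z(f, K) = √(-14/K + 6*f/7) (Z(f, K) = √((-14/K + f/(-7)) + f) = √((-14/K + f*(-⅐)) + f) = √((-14/K - f/7) + f) = √(-14/K + 6*f/7))
Z(b(d(0), 3), k(2)) + 38167 = √(-686/(9 + 3*2 + 3*2²) + 42*1)/7 + 38167 = √(-686/(9 + 6 + 3*4) + 42)/7 + 38167 = √(-686/(9 + 6 + 12) + 42)/7 + 38167 = √(-686/27 + 42)/7 + 38167 = √(448/27)/7 + 38167 = (8*√21/9)/7 + 38167 = 8*√21/63 + 38167 = 38167 + 8*√21/63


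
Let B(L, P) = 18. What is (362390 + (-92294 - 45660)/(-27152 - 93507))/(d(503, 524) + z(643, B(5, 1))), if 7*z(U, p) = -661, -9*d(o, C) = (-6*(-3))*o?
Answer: -43725752964/132776611 ≈ -329.32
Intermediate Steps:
d(o, C) = -2*o (d(o, C) = -(-6*(-3))*o/9 = -2*o)
z(U, p) = -661/7 (z(U, p) = (⅐)*(-661) = -661/7)
(362390 + (-92294 - 45660)/(-27152 - 93507))/(d(503, 524) + z(643, B(5, 1))) = (362390 + (-92294 - 45660)/(-27152 - 93507))/(-2*503 - 661/7) = (362390 - 137954/(-120659))/(-1006 - 661/7) = (362390 - 137954*(-1/120659))/(-7703/7) = (362390 + 137954/120659)*(-7/7703) = (43725752964/120659)*(-7/7703) = -43725752964/132776611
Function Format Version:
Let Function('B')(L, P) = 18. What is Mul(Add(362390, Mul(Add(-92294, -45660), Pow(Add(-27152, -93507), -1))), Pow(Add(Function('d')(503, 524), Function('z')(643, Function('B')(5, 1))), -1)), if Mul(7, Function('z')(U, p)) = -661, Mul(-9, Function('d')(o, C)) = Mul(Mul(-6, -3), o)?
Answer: Rational(-43725752964, 132776611) ≈ -329.32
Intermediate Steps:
Function('d')(o, C) = Mul(-2, o) (Function('d')(o, C) = Mul(Rational(-1, 9), Mul(Mul(-6, -3), o)) = Mul(Rational(-1, 9), Mul(18, o)) = Mul(-2, o))
Function('z')(U, p) = Rational(-661, 7) (Function('z')(U, p) = Mul(Rational(1, 7), -661) = Rational(-661, 7))
Mul(Add(362390, Mul(Add(-92294, -45660), Pow(Add(-27152, -93507), -1))), Pow(Add(Function('d')(503, 524), Function('z')(643, Function('B')(5, 1))), -1)) = Mul(Add(362390, Mul(Add(-92294, -45660), Pow(Add(-27152, -93507), -1))), Pow(Add(Mul(-2, 503), Rational(-661, 7)), -1)) = Mul(Add(362390, Mul(-137954, Pow(-120659, -1))), Pow(Add(-1006, Rational(-661, 7)), -1)) = Mul(Add(362390, Mul(-137954, Rational(-1, 120659))), Pow(Rational(-7703, 7), -1)) = Mul(Add(362390, Rational(137954, 120659)), Rational(-7, 7703)) = Mul(Rational(43725752964, 120659), Rational(-7, 7703)) = Rational(-43725752964, 132776611)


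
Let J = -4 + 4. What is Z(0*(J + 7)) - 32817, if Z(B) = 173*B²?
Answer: -32817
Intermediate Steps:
J = 0
Z(0*(J + 7)) - 32817 = 173*(0*(0 + 7))² - 32817 = 173*(0*7)² - 32817 = 173*0² - 32817 = 173*0 - 32817 = 0 - 32817 = -32817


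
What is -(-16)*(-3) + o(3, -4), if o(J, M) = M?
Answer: -52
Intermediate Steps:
-(-16)*(-3) + o(3, -4) = -(-16)*(-3) - 4 = -4*12 - 4 = -48 - 4 = -52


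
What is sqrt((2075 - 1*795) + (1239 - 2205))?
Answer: sqrt(314) ≈ 17.720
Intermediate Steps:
sqrt((2075 - 1*795) + (1239 - 2205)) = sqrt((2075 - 795) - 966) = sqrt(1280 - 966) = sqrt(314)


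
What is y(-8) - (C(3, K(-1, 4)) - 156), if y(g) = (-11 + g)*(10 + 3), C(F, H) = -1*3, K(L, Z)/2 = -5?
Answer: -88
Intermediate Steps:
K(L, Z) = -10 (K(L, Z) = 2*(-5) = -10)
C(F, H) = -3
y(g) = -143 + 13*g (y(g) = (-11 + g)*13 = -143 + 13*g)
y(-8) - (C(3, K(-1, 4)) - 156) = (-143 + 13*(-8)) - (-3 - 156) = (-143 - 104) - 1*(-159) = -247 + 159 = -88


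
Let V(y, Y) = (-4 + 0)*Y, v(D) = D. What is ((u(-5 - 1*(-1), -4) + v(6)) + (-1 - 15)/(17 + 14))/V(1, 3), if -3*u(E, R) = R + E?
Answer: -379/558 ≈ -0.67921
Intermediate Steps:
u(E, R) = -E/3 - R/3 (u(E, R) = -(R + E)/3 = -(E + R)/3 = -E/3 - R/3)
V(y, Y) = -4*Y
((u(-5 - 1*(-1), -4) + v(6)) + (-1 - 15)/(17 + 14))/V(1, 3) = (((-(-5 - 1*(-1))/3 - ⅓*(-4)) + 6) + (-1 - 15)/(17 + 14))/((-4*3)) = (((-(-5 + 1)/3 + 4/3) + 6) - 16/31)/(-12) = -(((-⅓*(-4) + 4/3) + 6) - 16*1/31)/12 = -(((4/3 + 4/3) + 6) - 16/31)/12 = -((8/3 + 6) - 16/31)/12 = -(26/3 - 16/31)/12 = -1/12*758/93 = -379/558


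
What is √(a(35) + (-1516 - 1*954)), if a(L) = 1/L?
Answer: I*√3025715/35 ≈ 49.699*I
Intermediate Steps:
√(a(35) + (-1516 - 1*954)) = √(1/35 + (-1516 - 1*954)) = √(1/35 + (-1516 - 954)) = √(1/35 - 2470) = √(-86449/35) = I*√3025715/35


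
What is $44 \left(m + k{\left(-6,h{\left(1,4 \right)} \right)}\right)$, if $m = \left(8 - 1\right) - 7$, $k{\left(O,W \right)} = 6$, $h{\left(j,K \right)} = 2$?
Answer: $264$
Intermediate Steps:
$m = 0$ ($m = 7 - 7 = 0$)
$44 \left(m + k{\left(-6,h{\left(1,4 \right)} \right)}\right) = 44 \left(0 + 6\right) = 44 \cdot 6 = 264$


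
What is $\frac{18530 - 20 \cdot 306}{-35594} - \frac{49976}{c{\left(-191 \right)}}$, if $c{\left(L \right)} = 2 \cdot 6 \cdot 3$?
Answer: $- \frac{222411563}{160173} \approx -1388.6$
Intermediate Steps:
$c{\left(L \right)} = 36$ ($c{\left(L \right)} = 12 \cdot 3 = 36$)
$\frac{18530 - 20 \cdot 306}{-35594} - \frac{49976}{c{\left(-191 \right)}} = \frac{18530 - 20 \cdot 306}{-35594} - \frac{49976}{36} = \left(18530 - 6120\right) \left(- \frac{1}{35594}\right) - \frac{12494}{9} = 12410 \left(- \frac{1}{35594}\right) - \frac{12494}{9} = - \frac{6205}{17797} - \frac{12494}{9} = - \frac{222411563}{160173}$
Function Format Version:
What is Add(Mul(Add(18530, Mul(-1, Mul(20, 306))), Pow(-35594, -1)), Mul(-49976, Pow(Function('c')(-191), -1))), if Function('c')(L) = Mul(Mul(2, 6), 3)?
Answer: Rational(-222411563, 160173) ≈ -1388.6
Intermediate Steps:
Function('c')(L) = 36 (Function('c')(L) = Mul(12, 3) = 36)
Add(Mul(Add(18530, Mul(-1, Mul(20, 306))), Pow(-35594, -1)), Mul(-49976, Pow(Function('c')(-191), -1))) = Add(Mul(Add(18530, Mul(-1, Mul(20, 306))), Pow(-35594, -1)), Mul(-49976, Pow(36, -1))) = Add(Mul(Add(18530, Mul(-1, 6120)), Rational(-1, 35594)), Mul(-49976, Rational(1, 36))) = Add(Mul(Add(18530, -6120), Rational(-1, 35594)), Rational(-12494, 9)) = Add(Mul(12410, Rational(-1, 35594)), Rational(-12494, 9)) = Add(Rational(-6205, 17797), Rational(-12494, 9)) = Rational(-222411563, 160173)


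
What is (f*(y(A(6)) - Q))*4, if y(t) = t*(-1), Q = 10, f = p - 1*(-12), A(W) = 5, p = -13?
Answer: 60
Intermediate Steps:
f = -1 (f = -13 - 1*(-12) = -13 + 12 = -1)
y(t) = -t
(f*(y(A(6)) - Q))*4 = -(-1*5 - 1*10)*4 = -(-5 - 10)*4 = -1*(-15)*4 = 15*4 = 60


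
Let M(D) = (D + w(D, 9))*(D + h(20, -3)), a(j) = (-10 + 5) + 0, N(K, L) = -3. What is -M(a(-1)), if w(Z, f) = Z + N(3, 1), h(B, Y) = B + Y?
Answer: 156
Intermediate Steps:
a(j) = -5 (a(j) = -5 + 0 = -5)
w(Z, f) = -3 + Z (w(Z, f) = Z - 3 = -3 + Z)
M(D) = (-3 + 2*D)*(17 + D) (M(D) = (D + (-3 + D))*(D + (20 - 3)) = (-3 + 2*D)*(D + 17) = (-3 + 2*D)*(17 + D))
-M(a(-1)) = -(-51 + 2*(-5)**2 + 31*(-5)) = -(-51 + 2*25 - 155) = -(-51 + 50 - 155) = -1*(-156) = 156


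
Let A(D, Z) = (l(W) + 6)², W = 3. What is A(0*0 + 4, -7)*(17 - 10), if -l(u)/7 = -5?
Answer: 11767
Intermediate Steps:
l(u) = 35 (l(u) = -7*(-5) = 35)
A(D, Z) = 1681 (A(D, Z) = (35 + 6)² = 41² = 1681)
A(0*0 + 4, -7)*(17 - 10) = 1681*(17 - 10) = 1681*7 = 11767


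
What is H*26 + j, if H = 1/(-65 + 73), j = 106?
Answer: 437/4 ≈ 109.25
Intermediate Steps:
H = 1/8 ≈ 0.12500
H*26 + j = (1/8)*26 + 106 = 13/4 + 106 = 437/4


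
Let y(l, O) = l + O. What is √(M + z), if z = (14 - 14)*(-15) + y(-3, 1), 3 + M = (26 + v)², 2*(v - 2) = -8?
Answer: √571 ≈ 23.896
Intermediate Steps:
y(l, O) = O + l
v = -2 (v = 2 + (½)*(-8) = 2 - 4 = -2)
M = 573 (M = -3 + (26 - 2)² = -3 + 24² = -3 + 576 = 573)
z = -2 (z = (14 - 14)*(-15) + (1 - 3) = 0*(-15) - 2 = 0 - 2 = -2)
√(M + z) = √(573 - 2) = √571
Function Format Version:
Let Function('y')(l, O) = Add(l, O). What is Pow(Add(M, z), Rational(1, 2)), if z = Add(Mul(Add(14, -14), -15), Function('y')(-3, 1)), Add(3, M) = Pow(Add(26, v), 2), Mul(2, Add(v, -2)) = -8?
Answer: Pow(571, Rational(1, 2)) ≈ 23.896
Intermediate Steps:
Function('y')(l, O) = Add(O, l)
v = -2 (v = Add(2, Mul(Rational(1, 2), -8)) = Add(2, -4) = -2)
M = 573 (M = Add(-3, Pow(Add(26, -2), 2)) = Add(-3, Pow(24, 2)) = Add(-3, 576) = 573)
z = -2 (z = Add(Mul(Add(14, -14), -15), Add(1, -3)) = Add(Mul(0, -15), -2) = Add(0, -2) = -2)
Pow(Add(M, z), Rational(1, 2)) = Pow(Add(573, -2), Rational(1, 2)) = Pow(571, Rational(1, 2))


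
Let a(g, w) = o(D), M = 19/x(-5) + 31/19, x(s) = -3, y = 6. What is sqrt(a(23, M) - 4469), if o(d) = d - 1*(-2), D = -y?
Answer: 3*I*sqrt(497) ≈ 66.88*I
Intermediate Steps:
D = -6 (D = -1*6 = -6)
o(d) = 2 + d (o(d) = d + 2 = 2 + d)
M = -268/57 (M = 19/(-3) + 31/19 = 19*(-1/3) + 31*(1/19) = -19/3 + 31/19 = -268/57 ≈ -4.7018)
a(g, w) = -4 (a(g, w) = 2 - 6 = -4)
sqrt(a(23, M) - 4469) = sqrt(-4 - 4469) = sqrt(-4473) = 3*I*sqrt(497)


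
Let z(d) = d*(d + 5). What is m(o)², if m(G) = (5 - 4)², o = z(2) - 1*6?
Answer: 1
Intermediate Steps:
z(d) = d*(5 + d)
o = 8 (o = 2*(5 + 2) - 1*6 = 2*7 - 6 = 14 - 6 = 8)
m(G) = 1 (m(G) = 1² = 1)
m(o)² = 1² = 1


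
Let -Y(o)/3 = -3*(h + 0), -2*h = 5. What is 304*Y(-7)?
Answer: -6840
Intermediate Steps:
h = -5/2 (h = -½*5 = -5/2 ≈ -2.5000)
Y(o) = -45/2 (Y(o) = -(-9)*(-5/2 + 0) = -(-9)*(-5)/2 = -3*15/2 = -45/2)
304*Y(-7) = 304*(-45/2) = -6840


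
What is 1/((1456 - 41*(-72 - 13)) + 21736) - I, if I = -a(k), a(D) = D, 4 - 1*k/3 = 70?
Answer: -5282045/26677 ≈ -198.00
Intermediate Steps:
k = -198 (k = 12 - 3*70 = 12 - 210 = -198)
I = 198 (I = -1*(-198) = 198)
1/((1456 - 41*(-72 - 13)) + 21736) - I = 1/((1456 - 41*(-72 - 13)) + 21736) - 1*198 = 1/((1456 - 41*(-85)) + 21736) - 198 = 1/((1456 - 1*(-3485)) + 21736) - 198 = 1/((1456 + 3485) + 21736) - 198 = 1/(4941 + 21736) - 198 = 1/26677 - 198 = -5282045/26677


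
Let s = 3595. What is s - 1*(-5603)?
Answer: 9198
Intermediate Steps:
s - 1*(-5603) = 3595 - 1*(-5603) = 3595 + 5603 = 9198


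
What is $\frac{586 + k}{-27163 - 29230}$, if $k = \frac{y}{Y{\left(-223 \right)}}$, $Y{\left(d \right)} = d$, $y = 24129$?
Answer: $- \frac{106549}{12575639} \approx -0.0084727$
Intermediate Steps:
$k = - \frac{24129}{223}$ ($k = \frac{24129}{-223} = 24129 \left(- \frac{1}{223}\right) = - \frac{24129}{223} \approx -108.2$)
$\frac{586 + k}{-27163 - 29230} = \frac{586 - \frac{24129}{223}}{-27163 - 29230} = \frac{106549}{223 \left(-56393\right)} = \frac{106549}{223} \left(- \frac{1}{56393}\right) = - \frac{106549}{12575639}$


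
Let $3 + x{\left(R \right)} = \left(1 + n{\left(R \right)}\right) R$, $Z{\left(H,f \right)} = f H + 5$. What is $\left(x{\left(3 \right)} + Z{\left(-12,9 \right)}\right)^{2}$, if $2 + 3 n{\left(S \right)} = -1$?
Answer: $11236$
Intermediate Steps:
$n{\left(S \right)} = -1$ ($n{\left(S \right)} = - \frac{2}{3} + \frac{1}{3} \left(-1\right) = - \frac{2}{3} - \frac{1}{3} = -1$)
$Z{\left(H,f \right)} = 5 + H f$ ($Z{\left(H,f \right)} = H f + 5 = 5 + H f$)
$x{\left(R \right)} = -3$ ($x{\left(R \right)} = -3 + \left(1 - 1\right) R = -3 + 0 R = -3 + 0 = -3$)
$\left(x{\left(3 \right)} + Z{\left(-12,9 \right)}\right)^{2} = \left(-3 + \left(5 - 108\right)\right)^{2} = \left(-3 - 103\right)^{2} = \left(-106\right)^{2} = 11236$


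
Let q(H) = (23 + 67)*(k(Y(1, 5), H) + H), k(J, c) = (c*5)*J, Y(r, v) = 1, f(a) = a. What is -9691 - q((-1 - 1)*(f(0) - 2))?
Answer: -11851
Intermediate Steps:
k(J, c) = 5*J*c (k(J, c) = (5*c)*J = 5*J*c)
q(H) = 540*H (q(H) = (23 + 67)*(5*1*H + H) = 90*(5*H + H) = 90*(6*H) = 540*H)
-9691 - q((-1 - 1)*(f(0) - 2)) = -9691 - 540*(-1 - 1)*(0 - 2) = -9691 - 540*(-2*(-2)) = -9691 - 540*4 = -9691 - 1*2160 = -9691 - 2160 = -11851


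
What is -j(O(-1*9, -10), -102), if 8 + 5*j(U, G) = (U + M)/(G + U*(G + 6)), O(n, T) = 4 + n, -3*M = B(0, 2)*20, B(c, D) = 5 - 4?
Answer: 1301/810 ≈ 1.6062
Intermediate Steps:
B(c, D) = 1
M = -20/3 ≈ -6.6667
j(U, G) = -8/5 + (-20/3 + U)/(5*(G + U*(6 + G))) (j(U, G) = -8/5 + ((U - 20/3)/(G + U*(G + 6)))/5 = -8/5 + ((-20/3 + U)/(G + U*(6 + G)))/5 = -8/5 + (-20/3 + U)/(5*(G + U*(6 + G))))
-j(O(-1*9, -10), -102) = -(-20 - 141*(4 - 1*9) - 24*(-102) - 24*(-102)*(4 - 1*9))/(15*(-102 + 6*(4 - 1*9) - 102*(4 - 1*9))) = -(-20 - 141*(4 - 9) + 2448 - 24*(-102)*(4 - 9))/(15*(-102 + 6*(4 - 9) - 102*(4 - 9))) = -(-20 - 141*(-5) + 2448 - 24*(-102)*(-5))/(15*(-102 + 6*(-5) - 102*(-5))) = -(-20 + 705 + 2448 - 12240)/(15*(-102 - 30 + 510)) = -(-9107)/(15*378) = -1*(-1301/810) = 1301/810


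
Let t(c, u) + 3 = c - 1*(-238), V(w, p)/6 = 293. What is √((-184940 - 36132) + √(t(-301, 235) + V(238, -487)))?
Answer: √(-221072 + 6*√47) ≈ 470.14*I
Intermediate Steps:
V(w, p) = 1758 (V(w, p) = 6*293 = 1758)
t(c, u) = 235 + c (t(c, u) = -3 + (c - 1*(-238)) = -3 + (c + 238) = -3 + (238 + c) = 235 + c)
√((-184940 - 36132) + √(t(-301, 235) + V(238, -487))) = √((-184940 - 36132) + √((235 - 301) + 1758)) = √(-221072 + √(-66 + 1758)) = √(-221072 + √1692) = √(-221072 + 6*√47)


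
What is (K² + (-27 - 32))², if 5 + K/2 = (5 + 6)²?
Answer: 2890675225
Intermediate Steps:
K = 232 (K = -10 + 2*(5 + 6)² = -10 + 2*11² = -10 + 2*121 = -10 + 242 = 232)
(K² + (-27 - 32))² = (232² + (-27 - 32))² = (53824 - 59)² = 53765² = 2890675225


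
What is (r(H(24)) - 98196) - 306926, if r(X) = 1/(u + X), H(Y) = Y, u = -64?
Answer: -16204881/40 ≈ -4.0512e+5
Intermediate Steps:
r(X) = 1/(-64 + X)
(r(H(24)) - 98196) - 306926 = (1/(-64 + 24) - 98196) - 306926 = (1/(-40) - 98196) - 306926 = (-1/40 - 98196) - 306926 = -3927841/40 - 306926 = -16204881/40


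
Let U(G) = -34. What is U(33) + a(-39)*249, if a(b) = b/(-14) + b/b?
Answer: 12721/14 ≈ 908.64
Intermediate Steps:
a(b) = 1 - b/14 (a(b) = b*(-1/14) + 1 = -b/14 + 1 = 1 - b/14)
U(33) + a(-39)*249 = -34 + (1 - 1/14*(-39))*249 = -34 + (1 + 39/14)*249 = -34 + (53/14)*249 = -34 + 13197/14 = 12721/14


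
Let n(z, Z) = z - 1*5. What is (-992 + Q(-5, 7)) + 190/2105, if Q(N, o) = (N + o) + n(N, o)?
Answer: -420962/421 ≈ -999.91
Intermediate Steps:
n(z, Z) = -5 + z (n(z, Z) = z - 5 = -5 + z)
Q(N, o) = -5 + o + 2*N (Q(N, o) = (N + o) + (-5 + N) = -5 + o + 2*N)
(-992 + Q(-5, 7)) + 190/2105 = (-992 + (-5 + 7 + 2*(-5))) + 190/2105 = (-992 + (-5 + 7 - 10)) + 190*(1/2105) = (-992 - 8) + 38/421 = -1000 + 38/421 = -420962/421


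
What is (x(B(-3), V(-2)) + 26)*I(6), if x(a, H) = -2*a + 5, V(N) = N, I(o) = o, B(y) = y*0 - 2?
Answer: 210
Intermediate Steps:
B(y) = -2 (B(y) = 0 - 2 = -2)
x(a, H) = 5 - 2*a
(x(B(-3), V(-2)) + 26)*I(6) = ((5 - 2*(-2)) + 26)*6 = ((5 + 4) + 26)*6 = (9 + 26)*6 = 35*6 = 210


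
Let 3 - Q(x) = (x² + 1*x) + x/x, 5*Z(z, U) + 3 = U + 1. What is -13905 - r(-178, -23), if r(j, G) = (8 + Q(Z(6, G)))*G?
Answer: -14135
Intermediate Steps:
Z(z, U) = -⅖ + U/5 (Z(z, U) = -⅗ + (U + 1)/5 = -⅗ + (1 + U)/5 = -⅗ + (⅕ + U/5) = -⅖ + U/5)
Q(x) = 2 - x - x² (Q(x) = 3 - ((x² + 1*x) + x/x) = 3 - ((x² + x) + 1) = 3 - ((x + x²) + 1) = 3 - (1 + x + x²) = 3 + (-1 - x - x²) = 2 - x - x²)
r(j, G) = G*(52/5 - (-⅖ + G/5)² - G/5) (r(j, G) = (8 + (2 - (-⅖ + G/5) - (-⅖ + G/5)²))*G = (8 + (2 + (⅖ - G/5) - (-⅖ + G/5)²))*G = (8 + (12/5 - (-⅖ + G/5)² - G/5))*G = (52/5 - (-⅖ + G/5)² - G/5)*G = G*(52/5 - (-⅖ + G/5)² - G/5))
-13905 - r(-178, -23) = -13905 - (-23)*(256 - 1*(-23) - 1*(-23)²)/25 = -13905 - (-23)*(256 + 23 - 1*529)/25 = -13905 - (-23)*(256 + 23 - 529)/25 = -13905 - (-23)*(-250)/25 = -13905 - 1*230 = -13905 - 230 = -14135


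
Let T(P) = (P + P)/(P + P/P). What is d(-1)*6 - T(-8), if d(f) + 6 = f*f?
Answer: -226/7 ≈ -32.286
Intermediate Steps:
d(f) = -6 + f² (d(f) = -6 + f*f = -6 + f²)
T(P) = 2*P/(1 + P) (T(P) = (2*P)/(P + 1) = (2*P)/(1 + P) = 2*P/(1 + P))
d(-1)*6 - T(-8) = (-6 + (-1)²)*6 - 2*(-8)/(1 - 8) = (-6 + 1)*6 - 2*(-8)/(-7) = -5*6 - 2*(-8)*(-1)/7 = -30 - 1*16/7 = -30 - 16/7 = -226/7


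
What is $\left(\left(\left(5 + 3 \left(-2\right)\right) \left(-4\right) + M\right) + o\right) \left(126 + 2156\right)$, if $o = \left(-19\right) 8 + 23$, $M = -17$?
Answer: $-324044$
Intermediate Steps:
$o = -129$ ($o = -152 + 23 = -129$)
$\left(\left(\left(5 + 3 \left(-2\right)\right) \left(-4\right) + M\right) + o\right) \left(126 + 2156\right) = \left(\left(\left(5 + 3 \left(-2\right)\right) \left(-4\right) - 17\right) - 129\right) \left(126 + 2156\right) = \left(\left(\left(5 - 6\right) \left(-4\right) - 17\right) - 129\right) 2282 = \left(\left(\left(-1\right) \left(-4\right) - 17\right) - 129\right) 2282 = \left(\left(4 - 17\right) - 129\right) 2282 = \left(-13 - 129\right) 2282 = \left(-142\right) 2282 = -324044$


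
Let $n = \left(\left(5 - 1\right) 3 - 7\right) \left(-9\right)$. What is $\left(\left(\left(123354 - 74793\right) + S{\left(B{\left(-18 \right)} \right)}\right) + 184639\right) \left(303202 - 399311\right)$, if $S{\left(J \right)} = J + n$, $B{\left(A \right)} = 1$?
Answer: $-22408390004$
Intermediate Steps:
$n = -45$ ($n = \left(4 \cdot 3 - 7\right) \left(-9\right) = \left(12 - 7\right) \left(-9\right) = 5 \left(-9\right) = -45$)
$S{\left(J \right)} = -45 + J$ ($S{\left(J \right)} = J - 45 = -45 + J$)
$\left(\left(\left(123354 - 74793\right) + S{\left(B{\left(-18 \right)} \right)}\right) + 184639\right) \left(303202 - 399311\right) = \left(\left(\left(123354 - 74793\right) + \left(-45 + 1\right)\right) + 184639\right) \left(303202 - 399311\right) = \left(\left(48561 - 44\right) + 184639\right) \left(-96109\right) = \left(48517 + 184639\right) \left(-96109\right) = 233156 \left(-96109\right) = -22408390004$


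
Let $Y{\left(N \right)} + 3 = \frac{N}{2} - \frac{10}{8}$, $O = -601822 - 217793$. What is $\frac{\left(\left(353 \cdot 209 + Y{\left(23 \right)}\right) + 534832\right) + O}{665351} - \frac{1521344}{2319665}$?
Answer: $- \frac{6006696668651}{6173565709660} \approx -0.97297$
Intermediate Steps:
$O = -819615$ ($O = -601822 - 217793 = -819615$)
$Y{\left(N \right)} = - \frac{17}{4} + \frac{N}{2}$ ($Y{\left(N \right)} = -3 + \left(\frac{N}{2} - \frac{10}{8}\right) = -3 + \left(N \frac{1}{2} - \frac{5}{4}\right) = -3 + \left(\frac{N}{2} - \frac{5}{4}\right) = -3 + \left(- \frac{5}{4} + \frac{N}{2}\right) = - \frac{17}{4} + \frac{N}{2}$)
$\frac{\left(\left(353 \cdot 209 + Y{\left(23 \right)}\right) + 534832\right) + O}{665351} - \frac{1521344}{2319665} = \frac{\left(\left(353 \cdot 209 + \left(- \frac{17}{4} + \frac{1}{2} \cdot 23\right)\right) + 534832\right) - 819615}{665351} - \frac{1521344}{2319665} = \left(\left(\left(73777 + \left(- \frac{17}{4} + \frac{23}{2}\right)\right) + 534832\right) - 819615\right) \frac{1}{665351} - \frac{1521344}{2319665} = \left(\left(\left(73777 + \frac{29}{4}\right) + 534832\right) - 819615\right) \frac{1}{665351} - \frac{1521344}{2319665} = \left(\left(\frac{295137}{4} + 534832\right) - 819615\right) \frac{1}{665351} - \frac{1521344}{2319665} = \left(\frac{2434465}{4} - 819615\right) \frac{1}{665351} - \frac{1521344}{2319665} = \left(- \frac{843995}{4}\right) \frac{1}{665351} - \frac{1521344}{2319665} = - \frac{843995}{2661404} - \frac{1521344}{2319665} = - \frac{6006696668651}{6173565709660}$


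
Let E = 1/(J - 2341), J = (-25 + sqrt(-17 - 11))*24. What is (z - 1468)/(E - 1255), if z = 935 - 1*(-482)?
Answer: 138660613509/3412139549284 - 153*I*sqrt(7)/853034887321 ≈ 0.040637 - 4.7454e-10*I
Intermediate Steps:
J = -600 + 48*I*sqrt(7) (J = (-25 + sqrt(-28))*24 = (-25 + 2*I*sqrt(7))*24 = -600 + 48*I*sqrt(7) ≈ -600.0 + 127.0*I)
z = 1417 (z = 935 + 482 = 1417)
E = 1/(-2941 + 48*I*sqrt(7)) (E = 1/((-600 + 48*I*sqrt(7)) - 2341) = 1/(-2941 + 48*I*sqrt(7)) ≈ -0.00033939 - 1.4655e-5*I)
(z - 1468)/(E - 1255) = (1417 - 1468)/((-2941/8665609 - 48*I*sqrt(7)/8665609) - 1255) = -51/(-10875342236/8665609 - 48*I*sqrt(7)/8665609)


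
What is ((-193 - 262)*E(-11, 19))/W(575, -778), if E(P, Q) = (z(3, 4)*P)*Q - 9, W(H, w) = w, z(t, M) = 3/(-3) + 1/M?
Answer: 268905/3112 ≈ 86.409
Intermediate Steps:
z(t, M) = -1 + 1/M (z(t, M) = 3*(-⅓) + 1/M = -1 + 1/M)
E(P, Q) = -9 - 3*P*Q/4 (E(P, Q) = (((1 - 1*4)/4)*P)*Q - 9 = (((1 - 4)/4)*P)*Q - 9 = (((¼)*(-3))*P)*Q - 9 = (-3*P/4)*Q - 9 = -3*P*Q/4 - 9 = -9 - 3*P*Q/4)
((-193 - 262)*E(-11, 19))/W(575, -778) = ((-193 - 262)*(-9 - ¾*(-11)*19))/(-778) = -455*(-9 + 627/4)*(-1/778) = -455*591/4*(-1/778) = -268905/4*(-1/778) = 268905/3112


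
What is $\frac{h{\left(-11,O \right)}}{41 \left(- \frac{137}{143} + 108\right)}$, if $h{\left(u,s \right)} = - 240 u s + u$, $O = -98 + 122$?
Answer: $\frac{9058907}{627587} \approx 14.435$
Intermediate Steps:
$O = 24$
$h{\left(u,s \right)} = u - 240 s u$ ($h{\left(u,s \right)} = - 240 s u + u = u - 240 s u$)
$\frac{h{\left(-11,O \right)}}{41 \left(- \frac{137}{143} + 108\right)} = \frac{\left(-11\right) \left(1 - 5760\right)}{41 \left(- \frac{137}{143} + 108\right)} = \frac{\left(-11\right) \left(1 - 5760\right)}{41 \left(\left(-137\right) \frac{1}{143} + 108\right)} = \frac{\left(-11\right) \left(-5759\right)}{41 \left(- \frac{137}{143} + 108\right)} = \frac{63349}{41 \cdot \frac{15307}{143}} = \frac{63349}{\frac{627587}{143}} = 63349 \cdot \frac{143}{627587} = \frac{9058907}{627587}$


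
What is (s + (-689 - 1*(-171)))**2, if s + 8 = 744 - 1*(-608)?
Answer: 682276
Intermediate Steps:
s = 1344 (s = -8 + (744 - 1*(-608)) = -8 + (744 + 608) = -8 + 1352 = 1344)
(s + (-689 - 1*(-171)))**2 = (1344 + (-689 - 1*(-171)))**2 = (1344 + (-689 + 171))**2 = (1344 - 518)**2 = 826**2 = 682276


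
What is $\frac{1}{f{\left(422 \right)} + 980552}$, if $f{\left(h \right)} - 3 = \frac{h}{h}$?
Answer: $\frac{1}{980556} \approx 1.0198 \cdot 10^{-6}$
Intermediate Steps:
$f{\left(h \right)} = 4$ ($f{\left(h \right)} = 3 + \frac{h}{h} = 3 + 1 = 4$)
$\frac{1}{f{\left(422 \right)} + 980552} = \frac{1}{4 + 980552} = \frac{1}{980556}$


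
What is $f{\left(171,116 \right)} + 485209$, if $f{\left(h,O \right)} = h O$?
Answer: $505045$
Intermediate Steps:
$f{\left(h,O \right)} = O h$
$f{\left(171,116 \right)} + 485209 = 116 \cdot 171 + 485209 = 19836 + 485209 = 505045$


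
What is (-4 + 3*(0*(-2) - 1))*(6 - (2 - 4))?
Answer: -56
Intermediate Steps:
(-4 + 3*(0*(-2) - 1))*(6 - (2 - 4)) = (-4 + 3*(0 - 1))*(6 - 1*(-2)) = (-4 + 3*(-1))*(6 + 2) = (-4 - 3)*8 = -7*8 = -56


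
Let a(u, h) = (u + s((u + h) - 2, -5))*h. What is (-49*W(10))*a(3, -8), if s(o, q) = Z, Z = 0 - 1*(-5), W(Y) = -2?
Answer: -6272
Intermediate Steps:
Z = 5 (Z = 0 + 5 = 5)
s(o, q) = 5
a(u, h) = h*(5 + u) (a(u, h) = (u + 5)*h = (5 + u)*h = h*(5 + u))
(-49*W(10))*a(3, -8) = (-49*(-2))*(-8*(5 + 3)) = 98*(-8*8) = 98*(-64) = -6272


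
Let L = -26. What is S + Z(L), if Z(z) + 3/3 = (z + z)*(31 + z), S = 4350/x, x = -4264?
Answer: -558627/2132 ≈ -262.02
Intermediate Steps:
S = -2175/2132 (S = 4350/(-4264) = 4350*(-1/4264) = -2175/2132 ≈ -1.0202)
Z(z) = -1 + 2*z*(31 + z) (Z(z) = -1 + (z + z)*(31 + z) = -1 + (2*z)*(31 + z) = -1 + 2*z*(31 + z))
S + Z(L) = -2175/2132 + (-1 + 2*(-26)² + 62*(-26)) = -2175/2132 + (-1 + 2*676 - 1612) = -2175/2132 + (-1 + 1352 - 1612) = -2175/2132 - 261 = -558627/2132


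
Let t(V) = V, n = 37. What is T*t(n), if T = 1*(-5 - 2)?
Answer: -259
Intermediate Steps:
T = -7 (T = 1*(-7) = -7)
T*t(n) = -7*37 = -259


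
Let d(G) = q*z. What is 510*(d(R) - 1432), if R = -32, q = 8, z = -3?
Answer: -742560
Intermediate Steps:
d(G) = -24 (d(G) = 8*(-3) = -24)
510*(d(R) - 1432) = 510*(-24 - 1432) = 510*(-1456) = -742560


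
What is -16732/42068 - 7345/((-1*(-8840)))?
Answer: -1757309/1430312 ≈ -1.2286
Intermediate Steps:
-16732/42068 - 7345/((-1*(-8840))) = -16732*1/42068 - 7345/8840 = -4183/10517 - 7345*1/8840 = -4183/10517 - 113/136 = -1757309/1430312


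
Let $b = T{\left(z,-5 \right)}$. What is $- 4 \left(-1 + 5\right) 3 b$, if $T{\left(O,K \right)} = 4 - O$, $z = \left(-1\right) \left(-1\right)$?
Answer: $-144$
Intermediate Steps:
$z = 1$
$b = 3$ ($b = 4 - 1 = 3$)
$- 4 \left(-1 + 5\right) 3 b = - 4 \left(-1 + 5\right) 3 \cdot 3 = \left(-4\right) 4 \cdot 3 \cdot 3 = \left(-16\right) 3 \cdot 3 = \left(-48\right) 3 = -144$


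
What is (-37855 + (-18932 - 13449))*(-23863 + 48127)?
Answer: -1704206304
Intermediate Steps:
(-37855 + (-18932 - 13449))*(-23863 + 48127) = (-37855 - 32381)*24264 = -70236*24264 = -1704206304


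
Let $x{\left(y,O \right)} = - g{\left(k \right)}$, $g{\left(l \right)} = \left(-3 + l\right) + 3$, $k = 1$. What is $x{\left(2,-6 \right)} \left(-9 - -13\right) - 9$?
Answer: $-13$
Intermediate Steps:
$g{\left(l \right)} = l$
$x{\left(y,O \right)} = -1$ ($x{\left(y,O \right)} = \left(-1\right) 1 = -1$)
$x{\left(2,-6 \right)} \left(-9 - -13\right) - 9 = - (-9 - -13) - 9 = - (-9 + 13) - 9 = \left(-1\right) 4 - 9 = -4 - 9 = -13$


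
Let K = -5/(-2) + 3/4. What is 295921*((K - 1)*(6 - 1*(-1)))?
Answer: 18643023/4 ≈ 4.6608e+6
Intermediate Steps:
K = 13/4 (K = -5*(-1/2) + 3*(1/4) = 5/2 + 3/4 = 13/4 ≈ 3.2500)
295921*((K - 1)*(6 - 1*(-1))) = 295921*((13/4 - 1)*(6 - 1*(-1))) = 295921*(9*(6 + 1)/4) = 295921*((9/4)*7) = 295921*(63/4) = 18643023/4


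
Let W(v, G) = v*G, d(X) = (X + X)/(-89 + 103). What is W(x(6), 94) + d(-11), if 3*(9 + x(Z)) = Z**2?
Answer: 1963/7 ≈ 280.43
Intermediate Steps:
d(X) = X/7 (d(X) = (2*X)/14 = (2*X)*(1/14) = X/7)
x(Z) = -9 + Z**2/3
W(v, G) = G*v
W(x(6), 94) + d(-11) = 94*(-9 + (1/3)*6**2) + (1/7)*(-11) = 94*(-9 + (1/3)*36) - 11/7 = 94*(-9 + 12) - 11/7 = 94*3 - 11/7 = 282 - 11/7 = 1963/7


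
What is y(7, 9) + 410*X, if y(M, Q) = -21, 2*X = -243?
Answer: -49836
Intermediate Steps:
X = -243/2 (X = (½)*(-243) = -243/2 ≈ -121.50)
y(7, 9) + 410*X = -21 + 410*(-243/2) = -21 - 49815 = -49836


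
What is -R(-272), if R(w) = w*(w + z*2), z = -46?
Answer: -99008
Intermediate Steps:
R(w) = w*(-92 + w) (R(w) = w*(w - 46*2) = w*(w - 92) = w*(-92 + w))
-R(-272) = -(-272)*(-92 - 272) = -(-272)*(-364) = -1*99008 = -99008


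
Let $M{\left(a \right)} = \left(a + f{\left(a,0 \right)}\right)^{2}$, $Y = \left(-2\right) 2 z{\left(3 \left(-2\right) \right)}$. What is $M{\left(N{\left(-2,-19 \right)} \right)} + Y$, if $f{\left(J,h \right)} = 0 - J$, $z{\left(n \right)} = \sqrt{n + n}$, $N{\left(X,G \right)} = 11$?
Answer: $- 8 i \sqrt{3} \approx - 13.856 i$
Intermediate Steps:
$z{\left(n \right)} = \sqrt{2} \sqrt{n}$ ($z{\left(n \right)} = \sqrt{2 n} = \sqrt{2} \sqrt{n}$)
$Y = - 8 i \sqrt{3}$ ($Y = \left(-2\right) 2 \sqrt{2} \sqrt{3 \left(-2\right)} = - 4 \sqrt{2} \sqrt{-6} = - 4 \sqrt{2} i \sqrt{6} = - 4 \cdot 2 i \sqrt{3} = - 8 i \sqrt{3} \approx - 13.856 i$)
$f{\left(J,h \right)} = - J$
$M{\left(a \right)} = 0$ ($M{\left(a \right)} = \left(a - a\right)^{2} = 0^{2} = 0$)
$M{\left(N{\left(-2,-19 \right)} \right)} + Y = 0 - 8 i \sqrt{3} = - 8 i \sqrt{3}$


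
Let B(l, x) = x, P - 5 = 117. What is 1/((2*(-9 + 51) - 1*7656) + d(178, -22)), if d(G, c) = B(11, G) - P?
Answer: -1/7516 ≈ -0.00013305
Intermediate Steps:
P = 122 (P = 5 + 117 = 122)
d(G, c) = -122 + G (d(G, c) = G - 1*122 = G - 122 = -122 + G)
1/((2*(-9 + 51) - 1*7656) + d(178, -22)) = 1/((2*(-9 + 51) - 1*7656) + (-122 + 178)) = 1/((2*42 - 7656) + 56) = 1/((84 - 7656) + 56) = 1/(-7572 + 56) = 1/(-7516) = -1/7516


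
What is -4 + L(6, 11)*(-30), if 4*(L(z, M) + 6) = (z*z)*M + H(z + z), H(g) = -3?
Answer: -5543/2 ≈ -2771.5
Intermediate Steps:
L(z, M) = -27/4 + M*z**2/4 (L(z, M) = -6 + ((z*z)*M - 3)/4 = -6 + (z**2*M - 3)/4 = -6 + (M*z**2 - 3)/4 = -6 + (-3 + M*z**2)/4 = -6 + (-3/4 + M*z**2/4) = -27/4 + M*z**2/4)
-4 + L(6, 11)*(-30) = -4 + (-27/4 + (1/4)*11*6**2)*(-30) = -4 + (-27/4 + (1/4)*11*36)*(-30) = -4 + (-27/4 + 99)*(-30) = -4 + (369/4)*(-30) = -4 - 5535/2 = -5543/2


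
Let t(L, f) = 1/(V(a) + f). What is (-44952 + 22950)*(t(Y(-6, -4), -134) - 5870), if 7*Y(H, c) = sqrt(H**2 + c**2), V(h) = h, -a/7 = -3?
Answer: 14594168622/113 ≈ 1.2915e+8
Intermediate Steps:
a = 21 (a = -7*(-3) = 21)
Y(H, c) = sqrt(H**2 + c**2)/7
t(L, f) = 1/(21 + f)
(-44952 + 22950)*(t(Y(-6, -4), -134) - 5870) = (-44952 + 22950)*(1/(21 - 134) - 5870) = -22002*(1/(-113) - 5870) = -22002*(-1/113 - 5870) = -22002*(-663311/113) = 14594168622/113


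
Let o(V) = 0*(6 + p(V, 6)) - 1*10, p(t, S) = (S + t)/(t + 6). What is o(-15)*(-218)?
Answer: 2180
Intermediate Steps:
p(t, S) = (S + t)/(6 + t)
o(V) = -10 (o(V) = 0*(6 + (6 + V)/(6 + V)) - 1*10 = 0*(6 + 1) - 10 = 0*7 - 10 = 0 - 10 = -10)
o(-15)*(-218) = -10*(-218) = 2180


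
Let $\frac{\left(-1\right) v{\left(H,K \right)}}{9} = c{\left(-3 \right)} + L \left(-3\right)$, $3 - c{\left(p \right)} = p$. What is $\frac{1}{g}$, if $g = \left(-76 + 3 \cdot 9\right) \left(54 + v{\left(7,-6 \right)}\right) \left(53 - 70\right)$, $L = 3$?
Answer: $\frac{1}{67473} \approx 1.4821 \cdot 10^{-5}$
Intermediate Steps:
$c{\left(p \right)} = 3 - p$
$v{\left(H,K \right)} = 27$ ($v{\left(H,K \right)} = - 9 \left(\left(3 - -3\right) + 3 \left(-3\right)\right) = - 9 \left(\left(3 + 3\right) - 9\right) = - 9 \left(6 - 9\right) = \left(-9\right) \left(-3\right) = 27$)
$g = 67473$ ($g = \left(-76 + 3 \cdot 9\right) \left(54 + 27\right) \left(53 - 70\right) = \left(-76 + 27\right) 81 \left(-17\right) = \left(-49\right) \left(-1377\right) = 67473$)
$\frac{1}{g} = \frac{1}{67473}$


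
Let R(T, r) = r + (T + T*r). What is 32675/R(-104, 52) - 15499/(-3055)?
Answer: -233809/256620 ≈ -0.91111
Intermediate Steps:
R(T, r) = T + r + T*r
32675/R(-104, 52) - 15499/(-3055) = 32675/(-104 + 52 - 104*52) - 15499/(-3055) = 32675/(-104 + 52 - 5408) - 15499*(-1/3055) = 32675/(-5460) + 15499/3055 = 32675*(-1/5460) + 15499/3055 = -6535/1092 + 15499/3055 = -233809/256620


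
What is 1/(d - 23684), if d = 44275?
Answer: 1/20591 ≈ 4.8565e-5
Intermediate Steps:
1/(d - 23684) = 1/(44275 - 23684) = 1/20591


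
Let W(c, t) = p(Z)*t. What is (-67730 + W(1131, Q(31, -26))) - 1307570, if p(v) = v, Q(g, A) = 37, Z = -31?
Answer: -1376447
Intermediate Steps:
W(c, t) = -31*t
(-67730 + W(1131, Q(31, -26))) - 1307570 = (-67730 - 31*37) - 1307570 = (-67730 - 1147) - 1307570 = -68877 - 1307570 = -1376447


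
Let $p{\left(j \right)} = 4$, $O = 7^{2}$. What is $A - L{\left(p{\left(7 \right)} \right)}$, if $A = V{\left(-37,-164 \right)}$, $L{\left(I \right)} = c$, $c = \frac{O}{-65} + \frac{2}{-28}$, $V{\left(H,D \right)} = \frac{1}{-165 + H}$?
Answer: $\frac{37698}{45955} \approx 0.82032$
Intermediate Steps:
$O = 49$
$c = - \frac{751}{910}$ ($c = \frac{49}{-65} + \frac{2}{-28} = 49 \left(- \frac{1}{65}\right) + 2 \left(- \frac{1}{28}\right) = - \frac{49}{65} - \frac{1}{14} = - \frac{751}{910} \approx -0.82527$)
$L{\left(I \right)} = - \frac{751}{910}$
$A = - \frac{1}{202}$ ($A = \frac{1}{-165 - 37} = \frac{1}{-202} = - \frac{1}{202} \approx -0.0049505$)
$A - L{\left(p{\left(7 \right)} \right)} = - \frac{1}{202} - - \frac{751}{910} = - \frac{1}{202} + \frac{751}{910} = \frac{37698}{45955}$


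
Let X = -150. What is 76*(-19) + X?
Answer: -1594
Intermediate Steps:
76*(-19) + X = 76*(-19) - 150 = -1444 - 150 = -1594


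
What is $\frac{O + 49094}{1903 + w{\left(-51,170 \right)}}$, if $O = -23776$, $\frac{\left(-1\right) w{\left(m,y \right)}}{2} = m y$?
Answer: $\frac{25318}{19243} \approx 1.3157$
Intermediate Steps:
$w{\left(m,y \right)} = - 2 m y$
$\frac{O + 49094}{1903 + w{\left(-51,170 \right)}} = \frac{-23776 + 49094}{1903 - \left(-102\right) 170} = \frac{25318}{1903 + 17340} = \frac{25318}{19243}$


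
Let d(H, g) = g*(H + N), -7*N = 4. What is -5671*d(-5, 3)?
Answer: 663507/7 ≈ 94787.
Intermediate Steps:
N = -4/7 (N = -⅐*4 = -4/7 ≈ -0.57143)
d(H, g) = g*(-4/7 + H) (d(H, g) = g*(H - 4/7) = g*(-4/7 + H))
-5671*d(-5, 3) = -5671*3*(-4 + 7*(-5))/7 = -5671*3*(-4 - 35)/7 = -5671*3*(-39)/7 = -5671*(-117/7) = 663507/7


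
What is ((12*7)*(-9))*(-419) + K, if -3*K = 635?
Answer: 949657/3 ≈ 3.1655e+5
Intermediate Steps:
K = -635/3 (K = -1/3*635 = -635/3 ≈ -211.67)
((12*7)*(-9))*(-419) + K = ((12*7)*(-9))*(-419) - 635/3 = (84*(-9))*(-419) - 635/3 = -756*(-419) - 635/3 = 316764 - 635/3 = 949657/3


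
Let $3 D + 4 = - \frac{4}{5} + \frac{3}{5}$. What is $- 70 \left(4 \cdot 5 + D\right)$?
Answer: $-1302$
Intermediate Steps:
$D = - \frac{7}{5}$ ($D = - \frac{4}{3} + \frac{- \frac{4}{5} + \frac{3}{5}}{3} = - \frac{4}{3} + \frac{1}{3} \left(- \frac{1}{5}\right) = - \frac{4}{3} - \frac{1}{15} = - \frac{7}{5} \approx -1.4$)
$- 70 \left(4 \cdot 5 + D\right) = - 70 \left(4 \cdot 5 - \frac{7}{5}\right) = - 70 \left(20 - \frac{7}{5}\right) = \left(-70\right) \frac{93}{5} = -1302$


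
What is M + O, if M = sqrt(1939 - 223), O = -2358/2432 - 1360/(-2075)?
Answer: -158533/504640 + 2*sqrt(429) ≈ 41.110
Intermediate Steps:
O = -158533/504640 (O = -2358*1/2432 - 1360*(-1/2075) = -1179/1216 + 272/415 = -158533/504640 ≈ -0.31415)
M = 2*sqrt(429) (M = sqrt(1716) = 2*sqrt(429) ≈ 41.425)
M + O = 2*sqrt(429) - 158533/504640 = -158533/504640 + 2*sqrt(429)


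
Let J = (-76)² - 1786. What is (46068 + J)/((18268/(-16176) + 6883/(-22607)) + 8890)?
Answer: 4576437917064/812616793099 ≈ 5.6317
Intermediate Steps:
J = 3990 (J = 5776 - 1786 = 3990)
(46068 + J)/((18268/(-16176) + 6883/(-22607)) + 8890) = (46068 + 3990)/((18268/(-16176) + 6883/(-22607)) + 8890) = 50058/((18268*(-1/16176) + 6883*(-1/22607)) + 8890) = 50058/((-4567/4044 - 6883/22607) + 8890) = 50058/(-131081021/91422708 + 8890) = 50058/(812616793099/91422708) = 50058*(91422708/812616793099) = 4576437917064/812616793099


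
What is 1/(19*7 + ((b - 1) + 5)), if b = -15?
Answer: 1/122 ≈ 0.0081967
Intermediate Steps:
1/(19*7 + ((b - 1) + 5)) = 1/(19*7 + ((-15 - 1) + 5)) = 1/(133 + (-16 + 5)) = 1/(133 - 11) = 1/122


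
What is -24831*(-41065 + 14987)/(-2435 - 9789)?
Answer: -323771409/6112 ≈ -52973.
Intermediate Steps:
-24831*(-41065 + 14987)/(-2435 - 9789) = -24831/((-12224/(-26078))) = -24831/((-12224*(-1/26078))) = -24831/6112/13039 = -24831*13039/6112 = -323771409/6112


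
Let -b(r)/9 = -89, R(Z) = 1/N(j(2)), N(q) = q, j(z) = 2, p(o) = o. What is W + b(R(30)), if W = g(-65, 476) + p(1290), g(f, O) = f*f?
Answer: 6316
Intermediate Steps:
g(f, O) = f²
W = 5515 (W = (-65)² + 1290 = 4225 + 1290 = 5515)
R(Z) = ½ (R(Z) = 1/2 = ½)
b(r) = 801 (b(r) = -9*(-89) = 801)
W + b(R(30)) = 5515 + 801 = 6316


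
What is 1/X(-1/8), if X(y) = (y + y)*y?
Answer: 32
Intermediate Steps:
X(y) = 2*y² (X(y) = (2*y)*y = 2*y²)
1/X(-1/8) = 1/(2*(-1/8)²) = 1/(2*(-1*⅛)²) = 1/(2*(-⅛)²) = 1/(2*(1/64)) = 1/(1/32) = 32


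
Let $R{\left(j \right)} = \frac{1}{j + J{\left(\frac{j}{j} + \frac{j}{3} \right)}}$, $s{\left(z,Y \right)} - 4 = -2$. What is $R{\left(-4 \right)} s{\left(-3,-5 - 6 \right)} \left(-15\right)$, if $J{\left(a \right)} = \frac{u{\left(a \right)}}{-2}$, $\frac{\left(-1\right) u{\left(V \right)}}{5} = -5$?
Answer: $\frac{20}{11} \approx 1.8182$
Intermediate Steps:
$u{\left(V \right)} = 25$ ($u{\left(V \right)} = \left(-5\right) \left(-5\right) = 25$)
$s{\left(z,Y \right)} = 2$ ($s{\left(z,Y \right)} = 4 - 2 = 2$)
$J{\left(a \right)} = - \frac{25}{2}$ ($J{\left(a \right)} = \frac{25}{-2} = 25 \left(- \frac{1}{2}\right) = - \frac{25}{2}$)
$R{\left(j \right)} = \frac{1}{- \frac{25}{2} + j}$ ($R{\left(j \right)} = \frac{1}{j - \frac{25}{2}} = \frac{1}{- \frac{25}{2} + j}$)
$R{\left(-4 \right)} s{\left(-3,-5 - 6 \right)} \left(-15\right) = \frac{2}{-25 + 2 \left(-4\right)} 2 \left(-15\right) = \frac{2}{-25 - 8} \cdot 2 \left(-15\right) = \frac{2}{-33} \cdot 2 \left(-15\right) = 2 \left(- \frac{1}{33}\right) 2 \left(-15\right) = \left(- \frac{2}{33}\right) 2 \left(-15\right) = \left(- \frac{4}{33}\right) \left(-15\right) = \frac{20}{11}$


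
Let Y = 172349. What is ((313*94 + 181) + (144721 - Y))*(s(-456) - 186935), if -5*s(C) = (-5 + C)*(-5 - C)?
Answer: -287071780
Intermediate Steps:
s(C) = -(-5 + C)*(-5 - C)/5
((313*94 + 181) + (144721 - Y))*(s(-456) - 186935) = ((313*94 + 181) + (144721 - 1*172349))*((-5 + (1/5)*(-456)**2) - 186935) = ((29422 + 181) + (144721 - 172349))*((-5 + (1/5)*207936) - 186935) = (29603 - 27628)*((-5 + 207936/5) - 186935) = 1975*(207911/5 - 186935) = 1975*(-726764/5) = -287071780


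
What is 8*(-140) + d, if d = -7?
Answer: -1127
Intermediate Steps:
8*(-140) + d = 8*(-140) - 7 = -1120 - 7 = -1127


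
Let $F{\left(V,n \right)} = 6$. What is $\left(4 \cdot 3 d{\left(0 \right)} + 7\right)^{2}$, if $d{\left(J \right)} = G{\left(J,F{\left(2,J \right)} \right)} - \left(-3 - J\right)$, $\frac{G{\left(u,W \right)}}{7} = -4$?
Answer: $85849$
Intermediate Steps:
$G{\left(u,W \right)} = -28$ ($G{\left(u,W \right)} = 7 \left(-4\right) = -28$)
$d{\left(J \right)} = -25 + J$ ($d{\left(J \right)} = -28 - \left(-3 - J\right) = -28 + \left(3 + J\right) = -25 + J$)
$\left(4 \cdot 3 d{\left(0 \right)} + 7\right)^{2} = \left(4 \cdot 3 \left(-25 + 0\right) + 7\right)^{2} = \left(12 \left(-25\right) + 7\right)^{2} = \left(-300 + 7\right)^{2} = \left(-293\right)^{2} = 85849$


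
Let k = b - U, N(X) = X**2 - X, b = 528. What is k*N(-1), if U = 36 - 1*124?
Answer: 1232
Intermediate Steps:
U = -88 (U = 36 - 124 = -88)
k = 616 (k = 528 - 1*(-88) = 528 + 88 = 616)
k*N(-1) = 616*(-(-1 - 1)) = 616*(-1*(-2)) = 616*2 = 1232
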